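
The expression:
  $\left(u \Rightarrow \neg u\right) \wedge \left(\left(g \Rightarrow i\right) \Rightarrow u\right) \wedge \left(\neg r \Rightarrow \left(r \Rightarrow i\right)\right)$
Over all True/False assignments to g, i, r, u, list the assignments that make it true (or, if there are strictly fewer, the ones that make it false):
is true only for:
  g=True, i=False, r=False, u=False;
  g=True, i=False, r=True, u=False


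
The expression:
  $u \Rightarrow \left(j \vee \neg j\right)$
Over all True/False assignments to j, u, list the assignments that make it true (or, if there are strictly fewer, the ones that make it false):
is always true.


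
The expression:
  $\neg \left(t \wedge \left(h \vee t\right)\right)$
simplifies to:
$\neg t$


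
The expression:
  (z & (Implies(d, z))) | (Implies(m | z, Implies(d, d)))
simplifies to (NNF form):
True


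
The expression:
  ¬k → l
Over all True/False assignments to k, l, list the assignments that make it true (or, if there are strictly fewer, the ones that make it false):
is false only for:
  k=False, l=False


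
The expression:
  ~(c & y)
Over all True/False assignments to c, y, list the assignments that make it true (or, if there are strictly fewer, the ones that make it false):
is false only for:
  c=True, y=True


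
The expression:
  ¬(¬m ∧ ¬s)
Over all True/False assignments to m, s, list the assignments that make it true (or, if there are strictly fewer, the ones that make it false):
is false only for:
  m=False, s=False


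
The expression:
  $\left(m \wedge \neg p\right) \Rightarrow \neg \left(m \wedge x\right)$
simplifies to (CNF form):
$p \vee \neg m \vee \neg x$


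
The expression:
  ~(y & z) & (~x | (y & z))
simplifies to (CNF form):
~x & (~y | ~z)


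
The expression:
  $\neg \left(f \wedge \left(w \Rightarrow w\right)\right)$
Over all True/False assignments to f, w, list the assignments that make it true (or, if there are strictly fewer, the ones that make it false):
is true only for:
  f=False, w=False;
  f=False, w=True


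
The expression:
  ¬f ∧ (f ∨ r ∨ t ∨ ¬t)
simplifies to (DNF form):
¬f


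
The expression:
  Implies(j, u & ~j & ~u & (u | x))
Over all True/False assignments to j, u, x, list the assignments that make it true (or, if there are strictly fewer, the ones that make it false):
is true only for:
  j=False, u=False, x=False;
  j=False, u=False, x=True;
  j=False, u=True, x=False;
  j=False, u=True, x=True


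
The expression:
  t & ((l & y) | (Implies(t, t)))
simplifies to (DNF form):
t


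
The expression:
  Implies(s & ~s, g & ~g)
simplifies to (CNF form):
True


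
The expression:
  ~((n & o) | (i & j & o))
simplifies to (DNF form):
~o | (~i & ~n) | (~j & ~n)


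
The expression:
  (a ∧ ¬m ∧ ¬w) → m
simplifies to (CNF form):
m ∨ w ∨ ¬a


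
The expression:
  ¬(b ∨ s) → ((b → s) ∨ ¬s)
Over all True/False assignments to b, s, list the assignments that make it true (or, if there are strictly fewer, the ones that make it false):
is always true.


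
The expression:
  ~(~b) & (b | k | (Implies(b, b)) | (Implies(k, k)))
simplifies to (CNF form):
b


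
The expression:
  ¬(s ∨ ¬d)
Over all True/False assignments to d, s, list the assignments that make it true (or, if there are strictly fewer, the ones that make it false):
is true only for:
  d=True, s=False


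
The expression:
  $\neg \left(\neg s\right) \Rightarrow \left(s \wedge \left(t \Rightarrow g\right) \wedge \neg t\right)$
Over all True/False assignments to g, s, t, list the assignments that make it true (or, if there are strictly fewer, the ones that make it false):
is false only for:
  g=False, s=True, t=True;
  g=True, s=True, t=True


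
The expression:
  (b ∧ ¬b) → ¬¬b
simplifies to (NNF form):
True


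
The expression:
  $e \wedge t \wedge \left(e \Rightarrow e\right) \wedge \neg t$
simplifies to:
$\text{False}$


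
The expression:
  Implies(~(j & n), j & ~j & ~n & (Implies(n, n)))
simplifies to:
j & n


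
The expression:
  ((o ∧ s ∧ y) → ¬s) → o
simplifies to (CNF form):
o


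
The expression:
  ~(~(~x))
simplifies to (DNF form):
~x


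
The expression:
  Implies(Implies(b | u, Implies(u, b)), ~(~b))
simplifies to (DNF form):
b | u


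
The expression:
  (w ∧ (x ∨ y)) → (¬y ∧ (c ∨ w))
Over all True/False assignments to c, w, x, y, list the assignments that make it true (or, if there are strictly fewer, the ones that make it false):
is false only for:
  c=False, w=True, x=False, y=True;
  c=False, w=True, x=True, y=True;
  c=True, w=True, x=False, y=True;
  c=True, w=True, x=True, y=True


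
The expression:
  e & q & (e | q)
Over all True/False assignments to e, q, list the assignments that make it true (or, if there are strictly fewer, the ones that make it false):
is true only for:
  e=True, q=True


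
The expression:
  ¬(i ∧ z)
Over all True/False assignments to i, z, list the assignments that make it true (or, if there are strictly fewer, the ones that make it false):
is false only for:
  i=True, z=True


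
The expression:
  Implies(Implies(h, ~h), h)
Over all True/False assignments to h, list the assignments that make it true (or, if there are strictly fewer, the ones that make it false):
is true only for:
  h=True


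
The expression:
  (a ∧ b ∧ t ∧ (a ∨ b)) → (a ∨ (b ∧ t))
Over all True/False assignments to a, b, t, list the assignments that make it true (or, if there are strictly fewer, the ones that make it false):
is always true.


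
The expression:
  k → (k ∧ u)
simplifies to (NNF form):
u ∨ ¬k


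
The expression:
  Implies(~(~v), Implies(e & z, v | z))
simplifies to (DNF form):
True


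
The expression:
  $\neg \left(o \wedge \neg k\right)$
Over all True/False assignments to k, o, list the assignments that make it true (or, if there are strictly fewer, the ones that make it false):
is false only for:
  k=False, o=True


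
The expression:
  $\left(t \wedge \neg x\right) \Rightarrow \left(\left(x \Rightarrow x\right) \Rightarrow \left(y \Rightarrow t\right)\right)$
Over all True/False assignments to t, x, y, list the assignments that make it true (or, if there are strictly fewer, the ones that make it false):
is always true.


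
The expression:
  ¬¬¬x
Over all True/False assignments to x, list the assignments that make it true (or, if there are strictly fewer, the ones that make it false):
is true only for:
  x=False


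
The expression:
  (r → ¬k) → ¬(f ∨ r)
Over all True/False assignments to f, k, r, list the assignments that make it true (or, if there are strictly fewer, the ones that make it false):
is true only for:
  f=False, k=False, r=False;
  f=False, k=True, r=False;
  f=False, k=True, r=True;
  f=True, k=True, r=True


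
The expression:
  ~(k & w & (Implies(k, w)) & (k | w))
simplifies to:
~k | ~w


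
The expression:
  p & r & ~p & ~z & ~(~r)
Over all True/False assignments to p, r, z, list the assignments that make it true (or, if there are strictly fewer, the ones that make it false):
is never true.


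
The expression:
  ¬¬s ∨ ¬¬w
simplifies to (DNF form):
s ∨ w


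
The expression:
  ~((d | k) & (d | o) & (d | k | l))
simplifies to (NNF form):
~d & (~k | ~o)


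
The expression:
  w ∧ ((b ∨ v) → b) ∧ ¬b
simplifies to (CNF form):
w ∧ ¬b ∧ ¬v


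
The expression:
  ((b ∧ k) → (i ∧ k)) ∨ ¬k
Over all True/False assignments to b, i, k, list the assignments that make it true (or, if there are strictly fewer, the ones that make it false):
is false only for:
  b=True, i=False, k=True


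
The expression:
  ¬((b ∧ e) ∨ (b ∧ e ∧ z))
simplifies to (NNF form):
¬b ∨ ¬e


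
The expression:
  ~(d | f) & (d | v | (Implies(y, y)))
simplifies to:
~d & ~f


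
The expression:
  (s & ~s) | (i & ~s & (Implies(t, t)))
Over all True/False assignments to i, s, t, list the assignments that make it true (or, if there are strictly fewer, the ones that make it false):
is true only for:
  i=True, s=False, t=False;
  i=True, s=False, t=True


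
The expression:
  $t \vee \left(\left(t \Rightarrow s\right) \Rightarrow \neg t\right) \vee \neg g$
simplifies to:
$\text{True}$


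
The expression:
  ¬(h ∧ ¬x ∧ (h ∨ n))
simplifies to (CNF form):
x ∨ ¬h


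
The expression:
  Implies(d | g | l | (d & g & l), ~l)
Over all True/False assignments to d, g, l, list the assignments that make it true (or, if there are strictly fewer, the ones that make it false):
is true only for:
  d=False, g=False, l=False;
  d=False, g=True, l=False;
  d=True, g=False, l=False;
  d=True, g=True, l=False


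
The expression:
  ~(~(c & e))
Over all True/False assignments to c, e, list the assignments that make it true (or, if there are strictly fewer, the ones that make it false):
is true only for:
  c=True, e=True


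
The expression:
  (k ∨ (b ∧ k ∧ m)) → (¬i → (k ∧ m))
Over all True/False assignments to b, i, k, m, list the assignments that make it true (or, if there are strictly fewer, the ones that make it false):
is false only for:
  b=False, i=False, k=True, m=False;
  b=True, i=False, k=True, m=False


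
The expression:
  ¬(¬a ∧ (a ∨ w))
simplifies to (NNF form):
a ∨ ¬w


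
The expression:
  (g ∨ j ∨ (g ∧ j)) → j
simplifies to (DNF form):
j ∨ ¬g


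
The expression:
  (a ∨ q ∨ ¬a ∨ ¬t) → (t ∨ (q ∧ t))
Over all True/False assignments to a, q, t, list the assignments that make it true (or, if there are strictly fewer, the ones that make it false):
is true only for:
  a=False, q=False, t=True;
  a=False, q=True, t=True;
  a=True, q=False, t=True;
  a=True, q=True, t=True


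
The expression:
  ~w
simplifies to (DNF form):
~w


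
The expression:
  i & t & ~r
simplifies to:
i & t & ~r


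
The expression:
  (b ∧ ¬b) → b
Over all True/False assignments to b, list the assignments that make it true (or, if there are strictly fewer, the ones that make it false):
is always true.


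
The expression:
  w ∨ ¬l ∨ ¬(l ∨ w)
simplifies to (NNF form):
w ∨ ¬l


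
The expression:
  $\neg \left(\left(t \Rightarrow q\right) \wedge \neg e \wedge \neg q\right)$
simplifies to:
$e \vee q \vee t$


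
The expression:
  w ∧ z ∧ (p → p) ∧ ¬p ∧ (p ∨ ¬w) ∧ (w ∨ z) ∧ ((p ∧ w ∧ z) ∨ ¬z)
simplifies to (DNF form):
False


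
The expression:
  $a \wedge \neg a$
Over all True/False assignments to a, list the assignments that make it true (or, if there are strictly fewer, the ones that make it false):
is never true.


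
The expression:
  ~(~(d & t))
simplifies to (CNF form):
d & t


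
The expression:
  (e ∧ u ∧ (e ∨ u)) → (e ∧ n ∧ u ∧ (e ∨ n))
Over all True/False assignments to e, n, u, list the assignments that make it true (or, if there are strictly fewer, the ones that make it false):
is false only for:
  e=True, n=False, u=True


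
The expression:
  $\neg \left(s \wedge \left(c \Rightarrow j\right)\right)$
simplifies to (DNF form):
$\left(c \wedge \neg j\right) \vee \neg s$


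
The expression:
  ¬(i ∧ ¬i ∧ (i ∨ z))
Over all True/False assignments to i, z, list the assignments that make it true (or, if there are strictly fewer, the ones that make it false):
is always true.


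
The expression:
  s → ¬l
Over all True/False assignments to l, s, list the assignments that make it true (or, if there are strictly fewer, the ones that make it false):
is false only for:
  l=True, s=True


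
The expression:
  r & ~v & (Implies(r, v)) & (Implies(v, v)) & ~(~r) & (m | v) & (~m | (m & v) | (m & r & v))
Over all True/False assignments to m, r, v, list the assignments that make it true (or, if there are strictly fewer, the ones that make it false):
is never true.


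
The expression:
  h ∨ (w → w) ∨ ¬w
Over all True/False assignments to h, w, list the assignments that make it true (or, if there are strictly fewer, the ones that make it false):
is always true.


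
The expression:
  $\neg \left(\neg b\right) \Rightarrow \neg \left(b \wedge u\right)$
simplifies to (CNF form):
$\neg b \vee \neg u$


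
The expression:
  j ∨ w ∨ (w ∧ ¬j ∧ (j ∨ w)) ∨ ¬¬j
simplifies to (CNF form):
j ∨ w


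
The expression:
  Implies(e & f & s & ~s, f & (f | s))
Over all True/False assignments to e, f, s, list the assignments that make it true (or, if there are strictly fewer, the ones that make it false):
is always true.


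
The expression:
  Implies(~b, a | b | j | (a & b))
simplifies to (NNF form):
a | b | j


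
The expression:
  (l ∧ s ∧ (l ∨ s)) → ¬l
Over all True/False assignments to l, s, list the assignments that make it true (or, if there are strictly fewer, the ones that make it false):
is false only for:
  l=True, s=True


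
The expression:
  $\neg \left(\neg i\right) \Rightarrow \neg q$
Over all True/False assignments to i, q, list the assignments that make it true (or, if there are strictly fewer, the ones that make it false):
is false only for:
  i=True, q=True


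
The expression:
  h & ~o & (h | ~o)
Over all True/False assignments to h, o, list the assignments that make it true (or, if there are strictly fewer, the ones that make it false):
is true only for:
  h=True, o=False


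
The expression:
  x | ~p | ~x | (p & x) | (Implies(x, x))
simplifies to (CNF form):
True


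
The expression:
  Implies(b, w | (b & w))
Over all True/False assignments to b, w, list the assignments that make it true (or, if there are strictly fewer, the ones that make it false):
is false only for:
  b=True, w=False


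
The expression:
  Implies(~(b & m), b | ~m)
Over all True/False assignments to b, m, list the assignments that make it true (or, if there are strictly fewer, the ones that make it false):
is false only for:
  b=False, m=True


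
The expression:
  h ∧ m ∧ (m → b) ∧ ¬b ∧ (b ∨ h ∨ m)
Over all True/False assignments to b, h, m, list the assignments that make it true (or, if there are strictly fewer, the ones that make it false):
is never true.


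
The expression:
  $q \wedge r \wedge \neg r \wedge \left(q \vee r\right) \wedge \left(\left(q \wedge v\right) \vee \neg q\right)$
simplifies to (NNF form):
$\text{False}$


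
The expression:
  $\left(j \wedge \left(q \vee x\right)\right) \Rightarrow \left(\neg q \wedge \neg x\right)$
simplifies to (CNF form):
$\left(\neg j \vee \neg q\right) \wedge \left(\neg j \vee \neg x\right)$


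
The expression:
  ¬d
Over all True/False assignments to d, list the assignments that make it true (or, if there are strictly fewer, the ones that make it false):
is true only for:
  d=False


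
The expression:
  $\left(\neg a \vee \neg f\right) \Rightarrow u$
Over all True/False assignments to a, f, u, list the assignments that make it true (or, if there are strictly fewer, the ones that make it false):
is false only for:
  a=False, f=False, u=False;
  a=False, f=True, u=False;
  a=True, f=False, u=False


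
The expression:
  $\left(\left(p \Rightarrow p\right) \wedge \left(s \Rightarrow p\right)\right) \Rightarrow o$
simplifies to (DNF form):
$o \vee \left(s \wedge \neg p\right)$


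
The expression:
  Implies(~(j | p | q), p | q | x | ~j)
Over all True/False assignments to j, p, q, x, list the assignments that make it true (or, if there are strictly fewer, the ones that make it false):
is always true.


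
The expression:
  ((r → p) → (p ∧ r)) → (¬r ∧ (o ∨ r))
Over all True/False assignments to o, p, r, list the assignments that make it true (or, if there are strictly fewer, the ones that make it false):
is true only for:
  o=False, p=False, r=False;
  o=False, p=True, r=False;
  o=True, p=False, r=False;
  o=True, p=True, r=False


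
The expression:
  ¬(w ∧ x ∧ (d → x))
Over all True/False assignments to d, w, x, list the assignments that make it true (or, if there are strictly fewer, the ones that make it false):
is false only for:
  d=False, w=True, x=True;
  d=True, w=True, x=True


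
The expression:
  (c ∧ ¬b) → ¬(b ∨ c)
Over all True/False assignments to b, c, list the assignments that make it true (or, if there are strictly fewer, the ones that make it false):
is false only for:
  b=False, c=True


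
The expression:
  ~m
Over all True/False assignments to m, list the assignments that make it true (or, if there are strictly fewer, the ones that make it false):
is true only for:
  m=False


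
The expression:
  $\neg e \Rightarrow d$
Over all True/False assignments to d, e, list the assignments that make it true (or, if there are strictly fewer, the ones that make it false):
is false only for:
  d=False, e=False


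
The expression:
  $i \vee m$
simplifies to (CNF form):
$i \vee m$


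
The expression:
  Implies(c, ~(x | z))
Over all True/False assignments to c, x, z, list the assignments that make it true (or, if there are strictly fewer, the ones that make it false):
is false only for:
  c=True, x=False, z=True;
  c=True, x=True, z=False;
  c=True, x=True, z=True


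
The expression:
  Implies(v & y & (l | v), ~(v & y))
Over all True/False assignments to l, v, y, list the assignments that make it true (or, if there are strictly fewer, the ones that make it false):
is false only for:
  l=False, v=True, y=True;
  l=True, v=True, y=True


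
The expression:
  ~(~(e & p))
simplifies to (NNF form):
e & p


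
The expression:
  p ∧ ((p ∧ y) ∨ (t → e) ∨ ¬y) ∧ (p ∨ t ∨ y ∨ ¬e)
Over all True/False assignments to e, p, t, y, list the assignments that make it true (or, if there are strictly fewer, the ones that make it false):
is true only for:
  e=False, p=True, t=False, y=False;
  e=False, p=True, t=False, y=True;
  e=False, p=True, t=True, y=False;
  e=False, p=True, t=True, y=True;
  e=True, p=True, t=False, y=False;
  e=True, p=True, t=False, y=True;
  e=True, p=True, t=True, y=False;
  e=True, p=True, t=True, y=True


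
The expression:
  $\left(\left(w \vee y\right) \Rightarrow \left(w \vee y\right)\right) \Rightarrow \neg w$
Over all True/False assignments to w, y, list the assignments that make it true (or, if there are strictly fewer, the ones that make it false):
is true only for:
  w=False, y=False;
  w=False, y=True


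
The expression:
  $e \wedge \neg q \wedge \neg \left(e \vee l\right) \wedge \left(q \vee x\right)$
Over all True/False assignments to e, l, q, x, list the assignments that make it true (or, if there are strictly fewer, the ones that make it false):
is never true.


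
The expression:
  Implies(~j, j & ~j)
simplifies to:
j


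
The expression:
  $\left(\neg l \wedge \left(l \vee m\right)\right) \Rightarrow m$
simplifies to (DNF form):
$\text{True}$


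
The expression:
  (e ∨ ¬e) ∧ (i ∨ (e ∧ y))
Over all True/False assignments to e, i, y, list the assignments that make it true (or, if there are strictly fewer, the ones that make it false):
is false only for:
  e=False, i=False, y=False;
  e=False, i=False, y=True;
  e=True, i=False, y=False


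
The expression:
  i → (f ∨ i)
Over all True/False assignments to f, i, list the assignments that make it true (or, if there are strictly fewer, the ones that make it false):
is always true.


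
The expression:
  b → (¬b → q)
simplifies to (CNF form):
True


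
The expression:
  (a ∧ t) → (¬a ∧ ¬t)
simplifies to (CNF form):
¬a ∨ ¬t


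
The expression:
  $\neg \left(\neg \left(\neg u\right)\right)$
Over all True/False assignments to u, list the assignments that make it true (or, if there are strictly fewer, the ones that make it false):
is true only for:
  u=False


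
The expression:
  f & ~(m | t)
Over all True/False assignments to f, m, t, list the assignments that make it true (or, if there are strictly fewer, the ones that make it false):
is true only for:
  f=True, m=False, t=False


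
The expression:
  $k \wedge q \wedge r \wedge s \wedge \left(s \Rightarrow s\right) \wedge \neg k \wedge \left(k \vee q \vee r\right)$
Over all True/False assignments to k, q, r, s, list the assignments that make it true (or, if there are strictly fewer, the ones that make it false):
is never true.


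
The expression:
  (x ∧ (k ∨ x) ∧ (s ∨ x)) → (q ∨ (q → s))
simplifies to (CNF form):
True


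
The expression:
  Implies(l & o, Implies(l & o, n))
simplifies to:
n | ~l | ~o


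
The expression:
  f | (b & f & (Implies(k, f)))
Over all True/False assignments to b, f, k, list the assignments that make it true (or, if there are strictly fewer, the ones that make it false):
is true only for:
  b=False, f=True, k=False;
  b=False, f=True, k=True;
  b=True, f=True, k=False;
  b=True, f=True, k=True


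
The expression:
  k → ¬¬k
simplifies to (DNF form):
True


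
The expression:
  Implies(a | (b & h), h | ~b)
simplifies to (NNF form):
h | ~a | ~b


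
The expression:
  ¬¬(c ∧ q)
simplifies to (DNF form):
c ∧ q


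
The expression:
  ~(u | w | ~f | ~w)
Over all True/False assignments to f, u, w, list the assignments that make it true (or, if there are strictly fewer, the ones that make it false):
is never true.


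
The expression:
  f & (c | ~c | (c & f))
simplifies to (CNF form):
f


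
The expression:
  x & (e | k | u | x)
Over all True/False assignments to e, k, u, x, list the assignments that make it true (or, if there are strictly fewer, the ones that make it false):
is true only for:
  e=False, k=False, u=False, x=True;
  e=False, k=False, u=True, x=True;
  e=False, k=True, u=False, x=True;
  e=False, k=True, u=True, x=True;
  e=True, k=False, u=False, x=True;
  e=True, k=False, u=True, x=True;
  e=True, k=True, u=False, x=True;
  e=True, k=True, u=True, x=True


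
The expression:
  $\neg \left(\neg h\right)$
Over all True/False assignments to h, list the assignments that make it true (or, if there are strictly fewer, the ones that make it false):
is true only for:
  h=True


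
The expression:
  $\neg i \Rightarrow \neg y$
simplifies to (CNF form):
$i \vee \neg y$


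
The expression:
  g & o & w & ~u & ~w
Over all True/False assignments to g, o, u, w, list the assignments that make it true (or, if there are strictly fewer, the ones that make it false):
is never true.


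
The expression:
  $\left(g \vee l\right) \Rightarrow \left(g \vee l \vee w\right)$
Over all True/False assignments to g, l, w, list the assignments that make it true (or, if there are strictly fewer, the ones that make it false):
is always true.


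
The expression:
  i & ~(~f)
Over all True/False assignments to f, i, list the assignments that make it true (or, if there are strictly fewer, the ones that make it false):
is true only for:
  f=True, i=True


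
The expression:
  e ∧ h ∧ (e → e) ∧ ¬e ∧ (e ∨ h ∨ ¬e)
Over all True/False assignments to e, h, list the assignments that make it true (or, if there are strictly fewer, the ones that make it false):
is never true.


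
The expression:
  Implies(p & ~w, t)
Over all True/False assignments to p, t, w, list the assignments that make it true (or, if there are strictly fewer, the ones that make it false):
is false only for:
  p=True, t=False, w=False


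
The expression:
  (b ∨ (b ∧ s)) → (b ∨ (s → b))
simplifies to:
True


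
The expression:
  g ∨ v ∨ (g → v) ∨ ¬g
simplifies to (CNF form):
True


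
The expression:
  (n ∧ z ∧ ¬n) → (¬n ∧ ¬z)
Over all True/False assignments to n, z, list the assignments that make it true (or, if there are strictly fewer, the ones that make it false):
is always true.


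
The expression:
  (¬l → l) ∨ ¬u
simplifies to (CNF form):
l ∨ ¬u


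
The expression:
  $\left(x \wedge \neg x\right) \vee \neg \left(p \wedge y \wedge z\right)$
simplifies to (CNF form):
$\neg p \vee \neg y \vee \neg z$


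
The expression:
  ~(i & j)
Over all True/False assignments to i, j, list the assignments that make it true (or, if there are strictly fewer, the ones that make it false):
is false only for:
  i=True, j=True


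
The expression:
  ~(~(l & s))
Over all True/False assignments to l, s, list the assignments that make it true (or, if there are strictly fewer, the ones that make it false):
is true only for:
  l=True, s=True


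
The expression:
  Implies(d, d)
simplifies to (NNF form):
True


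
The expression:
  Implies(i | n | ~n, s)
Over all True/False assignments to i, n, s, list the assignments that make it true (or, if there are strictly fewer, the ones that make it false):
is true only for:
  i=False, n=False, s=True;
  i=False, n=True, s=True;
  i=True, n=False, s=True;
  i=True, n=True, s=True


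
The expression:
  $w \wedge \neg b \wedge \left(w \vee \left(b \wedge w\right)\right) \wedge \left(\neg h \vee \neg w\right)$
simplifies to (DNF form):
$w \wedge \neg b \wedge \neg h$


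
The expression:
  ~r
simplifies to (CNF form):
~r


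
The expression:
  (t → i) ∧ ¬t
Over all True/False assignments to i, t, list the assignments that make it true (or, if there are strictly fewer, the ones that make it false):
is true only for:
  i=False, t=False;
  i=True, t=False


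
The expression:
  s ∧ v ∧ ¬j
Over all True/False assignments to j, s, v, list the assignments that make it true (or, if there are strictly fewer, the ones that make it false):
is true only for:
  j=False, s=True, v=True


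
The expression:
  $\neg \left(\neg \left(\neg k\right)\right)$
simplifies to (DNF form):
$\neg k$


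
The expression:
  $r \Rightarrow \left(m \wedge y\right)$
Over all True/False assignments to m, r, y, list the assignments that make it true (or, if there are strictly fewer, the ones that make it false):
is false only for:
  m=False, r=True, y=False;
  m=False, r=True, y=True;
  m=True, r=True, y=False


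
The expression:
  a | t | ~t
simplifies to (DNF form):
True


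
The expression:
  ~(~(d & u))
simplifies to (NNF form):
d & u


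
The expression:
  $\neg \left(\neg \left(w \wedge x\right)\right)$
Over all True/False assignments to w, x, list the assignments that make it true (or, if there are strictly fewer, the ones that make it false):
is true only for:
  w=True, x=True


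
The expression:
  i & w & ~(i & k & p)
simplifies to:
i & w & (~k | ~p)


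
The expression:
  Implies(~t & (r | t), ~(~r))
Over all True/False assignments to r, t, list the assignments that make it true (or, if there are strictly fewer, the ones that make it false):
is always true.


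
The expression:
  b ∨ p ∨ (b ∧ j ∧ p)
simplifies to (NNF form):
b ∨ p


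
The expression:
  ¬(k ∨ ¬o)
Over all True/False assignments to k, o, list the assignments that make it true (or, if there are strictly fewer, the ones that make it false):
is true only for:
  k=False, o=True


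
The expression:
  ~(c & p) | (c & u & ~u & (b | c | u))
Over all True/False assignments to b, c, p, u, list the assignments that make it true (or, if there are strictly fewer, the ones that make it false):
is false only for:
  b=False, c=True, p=True, u=False;
  b=False, c=True, p=True, u=True;
  b=True, c=True, p=True, u=False;
  b=True, c=True, p=True, u=True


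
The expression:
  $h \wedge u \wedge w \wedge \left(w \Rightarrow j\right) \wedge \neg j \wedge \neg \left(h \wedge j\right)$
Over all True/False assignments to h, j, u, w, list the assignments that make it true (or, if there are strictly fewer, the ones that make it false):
is never true.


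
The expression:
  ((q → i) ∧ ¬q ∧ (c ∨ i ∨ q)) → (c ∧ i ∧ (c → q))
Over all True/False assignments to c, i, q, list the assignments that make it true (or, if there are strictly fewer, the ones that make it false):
is false only for:
  c=False, i=True, q=False;
  c=True, i=False, q=False;
  c=True, i=True, q=False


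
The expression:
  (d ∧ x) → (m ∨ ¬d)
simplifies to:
m ∨ ¬d ∨ ¬x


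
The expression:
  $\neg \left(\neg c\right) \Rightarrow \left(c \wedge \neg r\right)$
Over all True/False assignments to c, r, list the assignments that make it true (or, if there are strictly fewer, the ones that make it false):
is false only for:
  c=True, r=True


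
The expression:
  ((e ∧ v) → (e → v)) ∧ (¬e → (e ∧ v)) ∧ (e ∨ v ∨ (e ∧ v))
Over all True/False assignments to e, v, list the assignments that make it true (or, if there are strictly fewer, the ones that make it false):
is true only for:
  e=True, v=False;
  e=True, v=True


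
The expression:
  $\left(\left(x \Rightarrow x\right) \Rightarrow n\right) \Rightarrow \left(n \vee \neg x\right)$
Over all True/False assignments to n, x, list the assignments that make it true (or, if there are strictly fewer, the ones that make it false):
is always true.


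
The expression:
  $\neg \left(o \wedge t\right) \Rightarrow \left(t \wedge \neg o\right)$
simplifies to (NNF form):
$t$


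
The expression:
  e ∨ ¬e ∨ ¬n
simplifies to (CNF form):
True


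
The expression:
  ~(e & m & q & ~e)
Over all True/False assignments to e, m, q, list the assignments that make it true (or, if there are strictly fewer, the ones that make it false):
is always true.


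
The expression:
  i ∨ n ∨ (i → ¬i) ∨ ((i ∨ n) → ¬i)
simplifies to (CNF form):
True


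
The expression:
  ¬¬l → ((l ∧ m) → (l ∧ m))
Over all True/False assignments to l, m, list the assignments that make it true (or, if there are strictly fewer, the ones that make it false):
is always true.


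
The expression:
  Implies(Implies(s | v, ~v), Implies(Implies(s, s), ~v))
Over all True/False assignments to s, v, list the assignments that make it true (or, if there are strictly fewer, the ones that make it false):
is always true.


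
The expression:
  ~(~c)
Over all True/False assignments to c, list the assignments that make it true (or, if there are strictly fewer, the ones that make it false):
is true only for:
  c=True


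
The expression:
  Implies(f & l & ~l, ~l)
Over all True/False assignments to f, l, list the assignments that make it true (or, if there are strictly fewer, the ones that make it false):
is always true.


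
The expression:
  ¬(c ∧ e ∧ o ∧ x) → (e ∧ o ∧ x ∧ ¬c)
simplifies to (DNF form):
e ∧ o ∧ x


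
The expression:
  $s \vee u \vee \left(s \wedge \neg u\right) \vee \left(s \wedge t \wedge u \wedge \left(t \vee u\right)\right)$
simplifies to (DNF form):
$s \vee u$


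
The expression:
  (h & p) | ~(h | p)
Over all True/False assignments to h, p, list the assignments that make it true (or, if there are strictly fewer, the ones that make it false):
is true only for:
  h=False, p=False;
  h=True, p=True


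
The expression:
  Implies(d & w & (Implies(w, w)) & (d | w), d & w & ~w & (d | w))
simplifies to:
~d | ~w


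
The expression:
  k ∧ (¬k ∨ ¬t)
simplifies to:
k ∧ ¬t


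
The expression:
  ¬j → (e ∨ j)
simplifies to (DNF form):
e ∨ j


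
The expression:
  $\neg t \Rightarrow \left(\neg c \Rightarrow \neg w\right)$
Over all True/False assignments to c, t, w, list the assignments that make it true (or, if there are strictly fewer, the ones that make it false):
is false only for:
  c=False, t=False, w=True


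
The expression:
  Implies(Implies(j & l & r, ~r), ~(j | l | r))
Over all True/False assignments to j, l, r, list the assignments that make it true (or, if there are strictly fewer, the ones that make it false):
is true only for:
  j=False, l=False, r=False;
  j=True, l=True, r=True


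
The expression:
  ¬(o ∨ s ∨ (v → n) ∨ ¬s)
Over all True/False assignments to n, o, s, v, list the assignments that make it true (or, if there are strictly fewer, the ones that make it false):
is never true.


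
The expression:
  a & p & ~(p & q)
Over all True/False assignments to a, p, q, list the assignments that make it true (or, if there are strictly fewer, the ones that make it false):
is true only for:
  a=True, p=True, q=False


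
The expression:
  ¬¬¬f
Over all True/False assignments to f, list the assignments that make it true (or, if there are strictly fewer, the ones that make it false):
is true only for:
  f=False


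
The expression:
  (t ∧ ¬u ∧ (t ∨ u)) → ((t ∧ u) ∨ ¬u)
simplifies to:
True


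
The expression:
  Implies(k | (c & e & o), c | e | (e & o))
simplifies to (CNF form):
c | e | ~k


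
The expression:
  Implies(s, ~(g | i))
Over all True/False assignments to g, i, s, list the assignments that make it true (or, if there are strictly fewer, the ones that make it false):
is false only for:
  g=False, i=True, s=True;
  g=True, i=False, s=True;
  g=True, i=True, s=True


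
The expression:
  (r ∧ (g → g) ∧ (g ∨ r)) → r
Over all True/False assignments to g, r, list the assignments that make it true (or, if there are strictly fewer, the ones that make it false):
is always true.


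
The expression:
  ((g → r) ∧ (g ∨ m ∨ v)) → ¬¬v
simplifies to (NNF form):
v ∨ (g ∧ ¬r) ∨ (¬g ∧ ¬m)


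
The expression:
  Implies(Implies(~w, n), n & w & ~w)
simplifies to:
~n & ~w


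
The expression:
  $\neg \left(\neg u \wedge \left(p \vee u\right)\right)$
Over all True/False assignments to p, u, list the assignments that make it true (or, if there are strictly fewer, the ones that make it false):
is false only for:
  p=True, u=False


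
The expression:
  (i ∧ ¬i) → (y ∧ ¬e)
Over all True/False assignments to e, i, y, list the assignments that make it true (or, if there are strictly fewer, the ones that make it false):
is always true.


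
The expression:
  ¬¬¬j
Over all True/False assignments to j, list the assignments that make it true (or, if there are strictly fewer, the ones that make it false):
is true only for:
  j=False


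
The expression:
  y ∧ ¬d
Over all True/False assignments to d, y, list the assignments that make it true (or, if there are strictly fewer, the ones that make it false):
is true only for:
  d=False, y=True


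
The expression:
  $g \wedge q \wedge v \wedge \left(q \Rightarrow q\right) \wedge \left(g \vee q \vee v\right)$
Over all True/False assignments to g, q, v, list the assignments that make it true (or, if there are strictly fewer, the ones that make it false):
is true only for:
  g=True, q=True, v=True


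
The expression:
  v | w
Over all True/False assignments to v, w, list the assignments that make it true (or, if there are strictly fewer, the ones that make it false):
is false only for:
  v=False, w=False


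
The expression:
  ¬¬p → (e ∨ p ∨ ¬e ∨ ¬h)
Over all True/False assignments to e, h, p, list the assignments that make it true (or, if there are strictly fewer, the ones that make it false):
is always true.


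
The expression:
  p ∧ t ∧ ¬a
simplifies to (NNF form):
p ∧ t ∧ ¬a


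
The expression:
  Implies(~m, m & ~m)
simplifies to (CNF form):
m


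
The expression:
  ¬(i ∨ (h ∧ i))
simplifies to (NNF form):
¬i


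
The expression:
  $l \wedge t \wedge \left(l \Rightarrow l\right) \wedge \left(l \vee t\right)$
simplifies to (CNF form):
$l \wedge t$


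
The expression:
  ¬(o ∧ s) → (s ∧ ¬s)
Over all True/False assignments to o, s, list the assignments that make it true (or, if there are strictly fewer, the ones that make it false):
is true only for:
  o=True, s=True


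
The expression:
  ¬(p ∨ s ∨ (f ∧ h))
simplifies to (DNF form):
(¬f ∧ ¬p ∧ ¬s) ∨ (¬h ∧ ¬p ∧ ¬s)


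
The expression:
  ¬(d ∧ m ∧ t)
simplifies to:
¬d ∨ ¬m ∨ ¬t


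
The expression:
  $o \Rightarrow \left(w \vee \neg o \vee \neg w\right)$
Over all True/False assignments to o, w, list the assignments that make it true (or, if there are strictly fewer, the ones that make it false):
is always true.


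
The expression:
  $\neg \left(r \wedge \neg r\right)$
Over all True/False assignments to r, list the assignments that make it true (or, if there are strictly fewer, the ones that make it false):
is always true.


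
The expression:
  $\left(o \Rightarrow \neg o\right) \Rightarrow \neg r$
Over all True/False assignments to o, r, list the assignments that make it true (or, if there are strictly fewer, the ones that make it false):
is false only for:
  o=False, r=True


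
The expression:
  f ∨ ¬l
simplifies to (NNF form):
f ∨ ¬l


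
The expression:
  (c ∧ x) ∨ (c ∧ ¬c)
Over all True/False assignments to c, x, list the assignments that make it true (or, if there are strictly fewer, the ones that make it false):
is true only for:
  c=True, x=True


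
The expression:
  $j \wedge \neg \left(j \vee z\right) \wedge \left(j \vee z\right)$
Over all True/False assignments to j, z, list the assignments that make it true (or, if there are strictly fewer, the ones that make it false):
is never true.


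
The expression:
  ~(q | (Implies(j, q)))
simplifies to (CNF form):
j & ~q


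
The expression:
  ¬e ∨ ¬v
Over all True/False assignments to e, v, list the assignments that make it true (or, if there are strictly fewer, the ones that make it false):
is false only for:
  e=True, v=True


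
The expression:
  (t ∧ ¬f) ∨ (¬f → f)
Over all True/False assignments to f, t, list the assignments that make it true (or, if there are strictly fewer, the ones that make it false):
is false only for:
  f=False, t=False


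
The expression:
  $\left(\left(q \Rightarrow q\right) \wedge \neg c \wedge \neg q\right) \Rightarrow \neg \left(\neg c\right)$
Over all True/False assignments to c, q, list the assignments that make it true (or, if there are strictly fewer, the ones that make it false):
is false only for:
  c=False, q=False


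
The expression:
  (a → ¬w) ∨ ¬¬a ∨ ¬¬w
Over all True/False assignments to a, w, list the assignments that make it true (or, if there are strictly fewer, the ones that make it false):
is always true.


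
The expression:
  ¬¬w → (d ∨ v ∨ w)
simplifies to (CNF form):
True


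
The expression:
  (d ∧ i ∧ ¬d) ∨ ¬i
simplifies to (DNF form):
¬i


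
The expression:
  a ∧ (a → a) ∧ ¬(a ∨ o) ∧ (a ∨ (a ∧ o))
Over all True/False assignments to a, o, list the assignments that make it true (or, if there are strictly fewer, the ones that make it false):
is never true.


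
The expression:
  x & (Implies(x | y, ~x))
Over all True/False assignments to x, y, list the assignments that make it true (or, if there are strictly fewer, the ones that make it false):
is never true.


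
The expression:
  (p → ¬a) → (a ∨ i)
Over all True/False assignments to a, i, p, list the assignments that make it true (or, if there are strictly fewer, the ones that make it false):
is false only for:
  a=False, i=False, p=False;
  a=False, i=False, p=True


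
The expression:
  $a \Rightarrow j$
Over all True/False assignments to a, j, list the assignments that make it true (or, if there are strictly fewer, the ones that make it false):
is false only for:
  a=True, j=False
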